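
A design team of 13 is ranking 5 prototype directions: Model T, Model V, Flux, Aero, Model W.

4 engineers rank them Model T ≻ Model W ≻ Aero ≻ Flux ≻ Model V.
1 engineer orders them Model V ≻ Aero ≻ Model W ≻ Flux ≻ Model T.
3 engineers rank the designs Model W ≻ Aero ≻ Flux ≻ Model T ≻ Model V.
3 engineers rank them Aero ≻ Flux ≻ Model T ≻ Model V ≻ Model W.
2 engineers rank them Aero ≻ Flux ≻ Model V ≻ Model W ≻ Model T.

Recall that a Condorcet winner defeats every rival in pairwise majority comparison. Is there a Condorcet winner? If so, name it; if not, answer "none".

Check each pair by majority over 13 ballots:
Model T vs Model V: 10 to 3, Model T.
Model T vs Flux: Flux wins 9–4.
Model T vs Aero: Aero, 9–4.
Model T vs Model W: 7 to 6, Model T.
Model V vs Flux: Model V is ranked higher on 1 ballot, Flux on 12. Flux wins 12–1.
Model V vs Aero: Model V is ranked higher on 1 ballot, Aero on 12. Aero wins 12–1.
Model V vs Model W: Model W wins 7–6.
Flux vs Aero: Aero wins 13–0.
Flux vs Model W: 3+2 = 5 for Flux, 8 for Model W — Model W by 8–5.
Aero vs Model W: Model W, 7–6.
Every design loses at least once (Model T loses to Flux; Model V loses to Model T; Flux loses to Aero; Aero loses to Model W; Model W loses to Model T). The majority relation contains the cycle Model T > Model W > Flux > Model T, so there is no Condorcet winner.

none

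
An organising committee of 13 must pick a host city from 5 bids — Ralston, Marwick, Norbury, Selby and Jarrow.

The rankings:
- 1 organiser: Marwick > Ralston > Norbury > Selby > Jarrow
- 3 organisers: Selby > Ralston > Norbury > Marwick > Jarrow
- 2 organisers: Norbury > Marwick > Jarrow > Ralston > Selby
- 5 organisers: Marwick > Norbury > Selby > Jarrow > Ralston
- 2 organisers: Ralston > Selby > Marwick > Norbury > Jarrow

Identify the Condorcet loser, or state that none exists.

Pairwise majorities:
Ralston vs Marwick: Ralston preferred on 3+2 = 5 ballots; Marwick wins 8–5.
Ralston–Norbury: Norbury 7–6.
Ralston vs Selby: Ralston is ranked higher on 1+2+2 = 5 ballots, Selby on 8. Selby wins 8–5.
Ralston vs Jarrow: Jarrow, 7–6.
Marwick vs Norbury: Marwick is ranked higher on 1+5+2 = 8 ballots, Norbury on 5. Marwick wins 8–5.
Marwick vs Selby: Marwick, 8–5.
Marwick–Jarrow: Marwick 13–0.
Norbury vs Selby: Norbury, 8–5.
Norbury vs Jarrow: 1+3+2+5+2 = 13 for Norbury, 0 for Jarrow — Norbury by 13–0.
Selby vs Jarrow: Selby preferred on 1+3+5+2 = 11 ballots; Selby wins 11–2.
Only Ralston has no wins; Ralston is the Condorcet loser.

Ralston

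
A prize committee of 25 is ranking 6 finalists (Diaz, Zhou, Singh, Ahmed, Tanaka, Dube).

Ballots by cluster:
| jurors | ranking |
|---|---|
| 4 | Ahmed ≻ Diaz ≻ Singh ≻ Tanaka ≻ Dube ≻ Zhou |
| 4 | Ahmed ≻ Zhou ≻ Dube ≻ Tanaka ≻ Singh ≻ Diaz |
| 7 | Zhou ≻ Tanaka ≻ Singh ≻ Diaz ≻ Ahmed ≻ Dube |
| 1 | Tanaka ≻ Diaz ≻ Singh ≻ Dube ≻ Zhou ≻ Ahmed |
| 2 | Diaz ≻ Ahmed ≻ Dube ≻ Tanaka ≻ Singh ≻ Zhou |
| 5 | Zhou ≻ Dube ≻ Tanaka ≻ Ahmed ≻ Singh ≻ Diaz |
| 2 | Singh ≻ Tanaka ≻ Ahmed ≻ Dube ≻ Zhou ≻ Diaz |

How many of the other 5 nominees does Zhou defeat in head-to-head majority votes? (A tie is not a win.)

5

Zhou against each rival (25 jurors):
Zhou vs Diaz: Zhou is ranked higher on 4+7+5+2 = 18 ballots, Diaz on 7. Zhou wins 18–7.
Zhou vs Singh: Zhou preferred on 4+7+5 = 16 ballots; Zhou wins 16–9.
Zhou vs Ahmed: Zhou, 13–12.
Zhou vs Tanaka: Zhou wins 16–9.
Zhou vs Dube: Zhou wins 16–9.
Zhou beats Diaz, Singh, Ahmed, Tanaka, Dube — 5 pairwise wins.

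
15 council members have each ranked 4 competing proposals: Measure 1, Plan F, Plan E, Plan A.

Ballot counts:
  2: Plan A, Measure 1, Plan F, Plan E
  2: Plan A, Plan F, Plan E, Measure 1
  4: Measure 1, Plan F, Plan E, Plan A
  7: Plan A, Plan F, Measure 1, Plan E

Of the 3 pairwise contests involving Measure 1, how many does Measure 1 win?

1

Measure 1 against each rival (15 council members):
Measure 1 vs Plan F: Plan F, 9–6.
Measure 1 vs Plan E: 13 to 2, Measure 1.
Measure 1 vs Plan A: Measure 1 is ranked higher on 4 ballots, Plan A on 11. Plan A wins 11–4.
Measure 1 beats Plan E; loses to Plan F, Plan A — 1 pairwise win.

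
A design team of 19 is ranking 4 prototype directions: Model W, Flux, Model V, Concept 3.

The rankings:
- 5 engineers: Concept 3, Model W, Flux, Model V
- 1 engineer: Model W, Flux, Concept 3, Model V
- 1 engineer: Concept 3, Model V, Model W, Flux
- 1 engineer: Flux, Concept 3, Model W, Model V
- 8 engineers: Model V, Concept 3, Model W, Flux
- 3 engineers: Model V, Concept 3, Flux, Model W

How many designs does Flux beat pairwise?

Flux against each rival (19 engineers):
Flux vs Model W: Flux is ranked higher on 1+3 = 4 ballots, Model W on 15. Model W wins 15–4.
Flux vs Model V: Flux is ranked higher on 5+1+1 = 7 ballots, Model V on 12. Model V wins 12–7.
Flux vs Concept 3: Flux preferred on 1+1 = 2 ballots; Concept 3 wins 17–2.
Flux beats no one; loses to Model W, Model V, Concept 3 — 0 pairwise wins.

0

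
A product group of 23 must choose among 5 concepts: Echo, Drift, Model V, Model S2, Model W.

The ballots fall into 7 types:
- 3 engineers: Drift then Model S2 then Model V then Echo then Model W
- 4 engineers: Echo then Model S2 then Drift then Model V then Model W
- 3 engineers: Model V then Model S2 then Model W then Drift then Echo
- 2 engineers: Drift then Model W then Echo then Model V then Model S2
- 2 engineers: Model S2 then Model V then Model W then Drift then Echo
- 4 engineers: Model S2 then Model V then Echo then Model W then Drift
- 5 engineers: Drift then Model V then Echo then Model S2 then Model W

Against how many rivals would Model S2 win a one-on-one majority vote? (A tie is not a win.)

4

Model S2 against each rival (23 engineers):
Model S2 vs Echo: Model S2 is ranked higher on 3+3+2+4 = 12 ballots, Echo on 11. Model S2 wins 12–11.
Model S2 vs Drift: Model S2 preferred on 4+3+2+4 = 13 ballots; Model S2 wins 13–10.
Model S2–Model V: Model S2 13–10.
Model S2 vs Model W: 21 to 2, Model S2.
Model S2 beats Echo, Drift, Model V, Model W — 4 pairwise wins.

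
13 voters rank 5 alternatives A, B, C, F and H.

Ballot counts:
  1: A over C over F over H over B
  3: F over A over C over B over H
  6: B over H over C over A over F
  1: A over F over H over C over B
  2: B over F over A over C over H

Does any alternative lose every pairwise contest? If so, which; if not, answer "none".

none

Head-to-head results (13 voters):
A vs B: A preferred on 1+3+1 = 5 ballots; B wins 8–5.
A vs C: 1+3+1+2 = 7 for A, 6 for C — A by 7–6.
A vs F: A, 8–5.
A vs H: A, 7–6.
B vs C: B wins 8–5.
B vs F: B preferred on 6+2 = 8 ballots; B wins 8–5.
B–H: B 11–2.
C vs F: 7 to 6, C.
C vs H: 6 to 7, H.
F vs H: F is ranked higher on 1+3+1+2 = 7 ballots, H on 6. F wins 7–6.
No alternative is winless: A beats C; B beats A; C beats F; F beats H; H beats C. There is no Condorcet loser.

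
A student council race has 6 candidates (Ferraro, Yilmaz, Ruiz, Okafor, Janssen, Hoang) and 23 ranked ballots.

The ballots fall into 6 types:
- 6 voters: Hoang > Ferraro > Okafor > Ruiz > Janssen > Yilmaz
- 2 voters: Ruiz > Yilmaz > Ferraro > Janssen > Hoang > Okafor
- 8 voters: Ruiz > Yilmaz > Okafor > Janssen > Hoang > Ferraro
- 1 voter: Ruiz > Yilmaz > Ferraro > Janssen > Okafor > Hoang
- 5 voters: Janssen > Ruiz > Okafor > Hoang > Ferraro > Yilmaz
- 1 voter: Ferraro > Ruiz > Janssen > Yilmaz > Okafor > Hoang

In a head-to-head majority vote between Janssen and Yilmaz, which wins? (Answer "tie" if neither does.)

Ballots ranking Janssen above Yilmaz: 6 + 5 + 1 = 12.
Ballots ranking Yilmaz above Janssen: 23 − 12 = 11.
Janssen wins the head-to-head 12–11.

Janssen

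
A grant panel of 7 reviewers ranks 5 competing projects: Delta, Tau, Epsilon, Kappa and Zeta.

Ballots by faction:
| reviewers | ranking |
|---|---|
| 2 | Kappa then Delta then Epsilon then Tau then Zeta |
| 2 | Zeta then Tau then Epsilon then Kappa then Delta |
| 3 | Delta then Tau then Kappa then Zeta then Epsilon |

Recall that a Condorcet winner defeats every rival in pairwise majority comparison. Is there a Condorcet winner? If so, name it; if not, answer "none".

Check each pair by majority over 7 ballots:
Delta vs Tau: Delta preferred on 2+3 = 5 ballots; Delta wins 5–2.
Delta vs Epsilon: 5 to 2, Delta.
Delta vs Kappa: Delta is ranked higher on 3 ballots, Kappa on 4. Kappa wins 4–3.
Delta vs Zeta: Delta wins 5–2.
Tau–Epsilon: Tau 5–2.
Tau vs Kappa: Tau wins 5–2.
Tau vs Zeta: Tau preferred on 2+3 = 5 ballots; Tau wins 5–2.
Epsilon vs Kappa: Epsilon is ranked higher on 2 ballots, Kappa on 5. Kappa wins 5–2.
Epsilon vs Zeta: 2 to 5, Zeta.
Kappa vs Zeta: Kappa wins 5–2.
No project is unbeaten: Delta loses to Kappa; Tau loses to Delta; Epsilon loses to Delta; Kappa loses to Tau; Zeta loses to Delta. In particular Delta > Tau > Kappa > Delta is a majority cycle — no Condorcet winner exists.

none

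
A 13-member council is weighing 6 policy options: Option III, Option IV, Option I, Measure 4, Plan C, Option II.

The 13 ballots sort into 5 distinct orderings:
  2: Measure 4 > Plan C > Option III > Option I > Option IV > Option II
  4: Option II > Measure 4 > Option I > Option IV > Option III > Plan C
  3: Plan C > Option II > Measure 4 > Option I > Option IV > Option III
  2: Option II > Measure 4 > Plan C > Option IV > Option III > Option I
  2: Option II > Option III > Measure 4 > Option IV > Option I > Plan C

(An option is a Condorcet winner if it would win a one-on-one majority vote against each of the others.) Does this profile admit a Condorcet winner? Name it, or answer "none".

Pairwise majorities:
Option III vs Option IV: Option IV wins 9–4.
Option III vs Option I: Option I wins 7–6.
Option III–Measure 4: Measure 4 11–2.
Option III vs Plan C: Plan C wins 7–6.
Option III vs Option II: Option II, 11–2.
Option IV vs Option I: Option I, 9–4.
Option IV vs Measure 4: Measure 4, 13–0.
Option IV–Plan C: Plan C 7–6.
Option IV vs Option II: Option II, 11–2.
Option I vs Measure 4: Measure 4 wins 13–0.
Option I vs Plan C: Plan C, 7–6.
Option I vs Option II: Option II wins 11–2.
Measure 4 vs Plan C: Measure 4, 10–3.
Measure 4 vs Option II: Option II, 11–2.
Plan C–Option II: Option II 8–5.
Only Option II has no losses; Option II is the Condorcet winner.

Option II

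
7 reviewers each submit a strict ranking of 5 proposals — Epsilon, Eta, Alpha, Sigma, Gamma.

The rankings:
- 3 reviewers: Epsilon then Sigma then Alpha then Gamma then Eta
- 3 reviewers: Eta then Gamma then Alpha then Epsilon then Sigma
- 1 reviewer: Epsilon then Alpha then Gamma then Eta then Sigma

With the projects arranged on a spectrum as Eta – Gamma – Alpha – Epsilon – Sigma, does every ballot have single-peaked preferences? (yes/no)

yes

Axis positions: Eta=1, Gamma=2, Alpha=3, Epsilon=4, Sigma=5.
Cluster 1 (peak Epsilon at position 4): ranking walks positions 4-5-3-2-1, expanding outward from the peak — single-peaked.
Cluster 2 (peak Eta at position 1): ranking walks positions 1-2-3-4-5, expanding outward from the peak — single-peaked.
Cluster 3 (peak Epsilon at position 4): ranking walks positions 4-3-2-1-5, expanding outward from the peak — single-peaked.
Every ranking is single-peaked on this axis.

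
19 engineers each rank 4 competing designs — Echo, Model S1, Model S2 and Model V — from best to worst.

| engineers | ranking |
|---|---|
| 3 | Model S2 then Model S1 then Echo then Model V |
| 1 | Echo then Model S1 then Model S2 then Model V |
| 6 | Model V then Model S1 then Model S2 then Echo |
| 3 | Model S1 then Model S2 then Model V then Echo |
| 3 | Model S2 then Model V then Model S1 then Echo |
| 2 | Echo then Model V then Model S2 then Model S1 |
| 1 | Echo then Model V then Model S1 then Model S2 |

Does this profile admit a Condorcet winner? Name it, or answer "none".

none

Pairwise majorities:
Echo vs Model S1: 4 to 15, Model S1.
Echo vs Model S2: Echo preferred on 1+2+1 = 4 ballots; Model S2 wins 15–4.
Echo vs Model V: Echo preferred on 3+1+2+1 = 7 ballots; Model V wins 12–7.
Model S1 vs Model S2: Model S1 is ranked higher on 1+6+3+1 = 11 ballots, Model S2 on 8. Model S1 wins 11–8.
Model S1 vs Model V: Model S1 is ranked higher on 3+1+3 = 7 ballots, Model V on 12. Model V wins 12–7.
Model S2 vs Model V: Model S2 preferred on 3+1+3+3 = 10 ballots; Model S2 wins 10–9.
Every design loses at least once (Echo loses to Model S1; Model S1 loses to Model V; Model S2 loses to Model S1; Model V loses to Model S2). The majority relation contains the cycle Model S1 beats Model S2 beats Model V beats Model S1, so there is no Condorcet winner.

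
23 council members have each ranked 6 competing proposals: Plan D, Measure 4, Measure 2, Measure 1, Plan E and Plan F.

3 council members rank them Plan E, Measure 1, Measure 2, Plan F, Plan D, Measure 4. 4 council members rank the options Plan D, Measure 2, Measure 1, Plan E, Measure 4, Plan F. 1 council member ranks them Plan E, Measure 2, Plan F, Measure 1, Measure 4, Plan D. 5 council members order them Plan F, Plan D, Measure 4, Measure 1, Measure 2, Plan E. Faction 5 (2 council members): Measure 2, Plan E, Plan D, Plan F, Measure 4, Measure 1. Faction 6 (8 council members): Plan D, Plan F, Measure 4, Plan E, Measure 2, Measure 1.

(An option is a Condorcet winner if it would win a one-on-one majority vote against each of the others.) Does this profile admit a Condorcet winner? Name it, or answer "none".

Head-to-head results (23 council members):
Plan D vs Measure 4: Plan D preferred on 3+4+5+2+8 = 22 ballots; Plan D wins 22–1.
Plan D vs Measure 2: 4+5+8 = 17 for Plan D, 6 for Measure 2 — Plan D by 17–6.
Plan D vs Measure 1: Plan D is ranked higher on 4+5+2+8 = 19 ballots, Measure 1 on 4. Plan D wins 19–4.
Plan D vs Plan E: Plan D preferred on 4+5+8 = 17 ballots; Plan D wins 17–6.
Plan D vs Plan F: Plan D preferred on 4+2+8 = 14 ballots; Plan D wins 14–9.
Measure 4 vs Measure 2: Measure 4 preferred on 5+8 = 13 ballots; Measure 4 wins 13–10.
Measure 4 vs Measure 1: 15 to 8, Measure 4.
Measure 4 vs Plan E: Measure 4 is ranked higher on 5+8 = 13 ballots, Plan E on 10. Measure 4 wins 13–10.
Measure 4 vs Plan F: 4 for Measure 4, 19 for Plan F — Plan F by 19–4.
Measure 2 vs Measure 1: Measure 2 preferred on 4+1+2+8 = 15 ballots; Measure 2 wins 15–8.
Measure 2 vs Plan E: Measure 2 preferred on 4+5+2 = 11 ballots; Plan E wins 12–11.
Measure 2 vs Plan F: Measure 2 is ranked higher on 3+4+1+2 = 10 ballots, Plan F on 13. Plan F wins 13–10.
Measure 1 vs Plan E: Measure 1 preferred on 4+5 = 9 ballots; Plan E wins 14–9.
Measure 1 vs Plan F: 3+4 = 7 for Measure 1, 16 for Plan F — Plan F by 16–7.
Plan E vs Plan F: Plan E is ranked higher on 3+4+1+2 = 10 ballots, Plan F on 13. Plan F wins 13–10.
Plan D defeats every rival head-to-head and is the Condorcet winner.

Plan D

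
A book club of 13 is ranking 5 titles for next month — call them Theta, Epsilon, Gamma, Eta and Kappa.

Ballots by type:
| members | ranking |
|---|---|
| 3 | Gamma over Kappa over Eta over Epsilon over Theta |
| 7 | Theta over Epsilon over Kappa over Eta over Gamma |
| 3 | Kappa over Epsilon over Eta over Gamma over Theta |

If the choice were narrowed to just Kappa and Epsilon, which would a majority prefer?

Epsilon

Ballots ranking Kappa above Epsilon: 3 + 3 = 6.
Ballots ranking Epsilon above Kappa: 13 − 6 = 7.
Epsilon wins the head-to-head 7–6.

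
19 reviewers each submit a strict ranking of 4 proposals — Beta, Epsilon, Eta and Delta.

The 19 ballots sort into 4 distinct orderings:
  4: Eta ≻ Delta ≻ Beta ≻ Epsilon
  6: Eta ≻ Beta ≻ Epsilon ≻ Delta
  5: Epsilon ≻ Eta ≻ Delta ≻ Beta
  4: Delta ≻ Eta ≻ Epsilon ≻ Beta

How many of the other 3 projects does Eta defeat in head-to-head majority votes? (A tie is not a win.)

3

Eta against each rival (19 reviewers):
Eta vs Beta: Eta is ranked higher on 4+6+5+4 = 19 ballots, Beta on 0. Eta wins 19–0.
Eta vs Epsilon: 4+6+4 = 14 for Eta, 5 for Epsilon — Eta by 14–5.
Eta vs Delta: Eta wins 15–4.
Eta beats Beta, Epsilon, Delta — 3 pairwise wins.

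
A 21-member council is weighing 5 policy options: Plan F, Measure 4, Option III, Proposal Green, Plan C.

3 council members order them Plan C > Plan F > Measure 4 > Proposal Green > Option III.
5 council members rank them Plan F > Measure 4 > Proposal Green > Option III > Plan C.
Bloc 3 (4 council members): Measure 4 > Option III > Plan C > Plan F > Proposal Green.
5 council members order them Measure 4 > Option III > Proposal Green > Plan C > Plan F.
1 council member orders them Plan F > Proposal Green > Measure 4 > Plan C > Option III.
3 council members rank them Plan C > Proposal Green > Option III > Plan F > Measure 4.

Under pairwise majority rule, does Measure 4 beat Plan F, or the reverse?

Plan F

Ballots ranking Measure 4 above Plan F: 4 + 5 = 9.
Ballots ranking Plan F above Measure 4: 21 − 9 = 12.
Plan F wins the head-to-head 12–9.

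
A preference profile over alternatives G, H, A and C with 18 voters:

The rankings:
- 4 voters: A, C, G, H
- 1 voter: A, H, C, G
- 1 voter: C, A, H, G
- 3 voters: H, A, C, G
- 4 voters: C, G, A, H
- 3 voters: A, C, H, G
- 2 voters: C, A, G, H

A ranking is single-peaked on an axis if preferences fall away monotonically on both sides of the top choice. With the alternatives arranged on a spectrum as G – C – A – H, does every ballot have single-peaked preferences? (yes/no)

yes

Axis positions: G=1, C=2, A=3, H=4.
Cluster 1 (peak A at position 3): ranking walks positions 3-2-1-4, expanding outward from the peak — single-peaked.
Cluster 2 (peak A at position 3): ranking walks positions 3-4-2-1, expanding outward from the peak — single-peaked.
Cluster 3 (peak C at position 2): ranking walks positions 2-3-4-1, expanding outward from the peak — single-peaked.
Cluster 4 (peak H at position 4): ranking walks positions 4-3-2-1, expanding outward from the peak — single-peaked.
Cluster 5 (peak C at position 2): ranking walks positions 2-1-3-4, expanding outward from the peak — single-peaked.
Cluster 6 (peak A at position 3): ranking walks positions 3-2-4-1, expanding outward from the peak — single-peaked.
Cluster 7 (peak C at position 2): ranking walks positions 2-3-1-4, expanding outward from the peak — single-peaked.
Every ranking is single-peaked on this axis.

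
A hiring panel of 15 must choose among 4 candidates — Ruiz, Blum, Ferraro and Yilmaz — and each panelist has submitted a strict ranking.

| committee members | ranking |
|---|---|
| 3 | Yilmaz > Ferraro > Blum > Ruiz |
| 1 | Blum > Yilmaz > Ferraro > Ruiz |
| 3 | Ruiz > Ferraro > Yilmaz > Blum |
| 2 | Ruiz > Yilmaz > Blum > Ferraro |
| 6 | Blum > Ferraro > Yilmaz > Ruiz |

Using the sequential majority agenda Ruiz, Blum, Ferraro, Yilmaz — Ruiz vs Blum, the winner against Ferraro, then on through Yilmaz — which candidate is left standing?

Yilmaz

Round 1: Ruiz vs Blum — 5–10, Blum advances.
Round 2: Blum vs Ferraro — 9–6, Blum advances.
Round 3: Blum vs Yilmaz — 7–8, Yilmaz advances.
The agenda winner is Yilmaz.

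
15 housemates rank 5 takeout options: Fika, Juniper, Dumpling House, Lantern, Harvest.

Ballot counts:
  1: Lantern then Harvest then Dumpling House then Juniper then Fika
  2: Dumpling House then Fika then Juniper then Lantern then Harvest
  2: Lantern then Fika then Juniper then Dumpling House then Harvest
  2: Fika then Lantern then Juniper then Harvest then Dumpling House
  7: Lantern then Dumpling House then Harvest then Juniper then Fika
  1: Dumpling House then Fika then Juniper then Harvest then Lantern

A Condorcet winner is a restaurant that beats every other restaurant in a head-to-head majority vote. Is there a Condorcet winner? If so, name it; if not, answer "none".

Pairwise majorities:
Fika–Juniper: Juniper 8–7.
Fika vs Dumpling House: 4 to 11, Dumpling House.
Fika vs Lantern: Fika preferred on 2+2+1 = 5 ballots; Lantern wins 10–5.
Fika vs Harvest: Harvest, 8–7.
Juniper–Dumpling House: Dumpling House 11–4.
Juniper vs Lantern: Lantern, 12–3.
Juniper vs Harvest: 7 to 8, Harvest.
Dumpling House–Lantern: Lantern 12–3.
Dumpling House vs Harvest: Dumpling House wins 12–3.
Lantern vs Harvest: Lantern, 14–1.
Lantern defeats every rival head-to-head and is the Condorcet winner.

Lantern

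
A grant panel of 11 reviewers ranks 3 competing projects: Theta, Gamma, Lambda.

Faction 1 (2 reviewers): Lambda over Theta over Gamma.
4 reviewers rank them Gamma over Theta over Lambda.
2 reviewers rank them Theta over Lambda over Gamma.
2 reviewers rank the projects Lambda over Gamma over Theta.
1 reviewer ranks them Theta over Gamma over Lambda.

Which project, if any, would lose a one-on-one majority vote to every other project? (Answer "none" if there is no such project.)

none

Head-to-head results (11 reviewers):
Theta vs Gamma: Theta is ranked higher on 2+2+1 = 5 ballots, Gamma on 6. Gamma wins 6–5.
Theta vs Lambda: Theta preferred on 4+2+1 = 7 ballots; Theta wins 7–4.
Gamma vs Lambda: 5 to 6, Lambda.
Each project has at least one pairwise win (Theta beats Lambda; Gamma beats Theta; Lambda beats Gamma) — no Condorcet loser.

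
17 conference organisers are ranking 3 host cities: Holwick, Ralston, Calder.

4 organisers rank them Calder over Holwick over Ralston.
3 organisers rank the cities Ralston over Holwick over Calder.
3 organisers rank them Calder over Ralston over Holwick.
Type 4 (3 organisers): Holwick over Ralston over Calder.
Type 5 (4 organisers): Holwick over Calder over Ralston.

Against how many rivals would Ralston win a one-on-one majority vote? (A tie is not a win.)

0

Ralston against each rival (17 organisers):
Ralston vs Holwick: Holwick wins 11–6.
Ralston vs Calder: Calder, 11–6.
Ralston beats no one; loses to Holwick, Calder — 0 pairwise wins.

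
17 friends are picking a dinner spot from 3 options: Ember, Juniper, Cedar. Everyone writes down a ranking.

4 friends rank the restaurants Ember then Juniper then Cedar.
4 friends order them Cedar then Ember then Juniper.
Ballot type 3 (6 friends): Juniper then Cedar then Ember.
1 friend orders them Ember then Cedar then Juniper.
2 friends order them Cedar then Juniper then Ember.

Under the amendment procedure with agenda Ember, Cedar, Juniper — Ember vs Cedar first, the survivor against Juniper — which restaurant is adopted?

Juniper

Round 1: Ember vs Cedar — 5–12, Cedar advances.
Round 2: Cedar vs Juniper — 7–10, Juniper advances.
Juniper survives the agenda.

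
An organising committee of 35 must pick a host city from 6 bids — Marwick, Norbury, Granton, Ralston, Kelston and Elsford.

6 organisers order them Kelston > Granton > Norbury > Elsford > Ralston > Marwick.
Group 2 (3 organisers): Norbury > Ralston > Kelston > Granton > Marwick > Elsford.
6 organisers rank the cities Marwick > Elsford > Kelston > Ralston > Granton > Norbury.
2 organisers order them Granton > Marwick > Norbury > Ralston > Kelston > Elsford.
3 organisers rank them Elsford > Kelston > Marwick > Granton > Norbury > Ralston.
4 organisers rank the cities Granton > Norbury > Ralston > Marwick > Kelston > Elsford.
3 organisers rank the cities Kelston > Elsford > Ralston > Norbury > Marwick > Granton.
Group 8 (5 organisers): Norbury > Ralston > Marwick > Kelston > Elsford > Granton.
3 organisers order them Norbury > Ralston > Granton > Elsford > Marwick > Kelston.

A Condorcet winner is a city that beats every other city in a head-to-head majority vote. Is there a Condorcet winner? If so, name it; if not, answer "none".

none

Head-to-head results (35 organisers):
Marwick vs Norbury: 11 to 24, Norbury.
Marwick vs Granton: 6+3+3+5 = 17 for Marwick, 18 for Granton — Granton by 18–17.
Marwick vs Ralston: 11 to 24, Ralston.
Marwick vs Kelston: 20 to 15, Marwick.
Marwick vs Elsford: Marwick is ranked higher on 3+6+2+4+5 = 20 ballots, Elsford on 15. Marwick wins 20–15.
Norbury vs Granton: Norbury is ranked higher on 3+3+5+3 = 14 ballots, Granton on 21. Granton wins 21–14.
Norbury vs Ralston: Norbury preferred on 26 ballots; Norbury wins 26–9.
Norbury vs Kelston: Norbury preferred on 3+2+4+5+3 = 17 ballots; Kelston wins 18–17.
Norbury vs Elsford: 23 to 12, Norbury.
Granton vs Ralston: 6+2+3+4 = 15 for Granton, 20 for Ralston — Ralston by 20–15.
Granton vs Kelston: 2+4+3 = 9 for Granton, 26 for Kelston — Kelston by 26–9.
Granton vs Elsford: Granton is ranked higher on 6+3+2+4+3 = 18 ballots, Elsford on 17. Granton wins 18–17.
Ralston vs Kelston: 17 to 18, Kelston.
Ralston vs Elsford: Ralston is ranked higher on 3+2+4+5+3 = 17 ballots, Elsford on 18. Elsford wins 18–17.
Kelston vs Elsford: 23 to 12, Kelston.
Each city drops at least one matchup (Marwick loses to Norbury; Norbury loses to Granton; Granton loses to Ralston; Ralston loses to Norbury; Kelston loses to Marwick; Elsford loses to Marwick); the cycle Marwick → Kelston → Norbury → Marwick rules out a Condorcet winner.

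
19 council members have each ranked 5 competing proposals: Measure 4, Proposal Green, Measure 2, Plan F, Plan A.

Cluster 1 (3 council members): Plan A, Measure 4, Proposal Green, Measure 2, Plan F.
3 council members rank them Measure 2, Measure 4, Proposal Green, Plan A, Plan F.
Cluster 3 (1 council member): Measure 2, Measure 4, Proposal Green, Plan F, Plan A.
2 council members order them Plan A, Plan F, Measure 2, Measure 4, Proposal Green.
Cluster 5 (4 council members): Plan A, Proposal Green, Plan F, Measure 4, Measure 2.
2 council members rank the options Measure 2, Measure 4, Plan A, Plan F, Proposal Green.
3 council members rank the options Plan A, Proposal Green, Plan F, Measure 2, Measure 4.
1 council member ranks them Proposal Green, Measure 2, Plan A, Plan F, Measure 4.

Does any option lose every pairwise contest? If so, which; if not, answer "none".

none

Head-to-head results (19 council members):
Measure 4 vs Proposal Green: 11 to 8, Measure 4.
Measure 4 vs Measure 2: 3+4 = 7 for Measure 4, 12 for Measure 2 — Measure 2 by 12–7.
Measure 4 vs Plan F: Measure 4 is ranked higher on 3+3+1+2 = 9 ballots, Plan F on 10. Plan F wins 10–9.
Measure 4 vs Plan A: Measure 4 preferred on 3+1+2 = 6 ballots; Plan A wins 13–6.
Proposal Green vs Measure 2: 3+4+3+1 = 11 for Proposal Green, 8 for Measure 2 — Proposal Green by 11–8.
Proposal Green vs Plan F: Proposal Green wins 15–4.
Proposal Green vs Plan A: 3+1+1 = 5 for Proposal Green, 14 for Plan A — Plan A by 14–5.
Measure 2–Plan F: Measure 2 10–9.
Measure 2 vs Plan A: Plan A wins 12–7.
Plan F vs Plan A: Plan A, 18–1.
Every option wins at least one matchup (Measure 4 beats Proposal Green; Proposal Green beats Measure 2; Measure 2 beats Measure 4; Plan F beats Measure 4; Plan A beats Measure 4), so there is no Condorcet loser.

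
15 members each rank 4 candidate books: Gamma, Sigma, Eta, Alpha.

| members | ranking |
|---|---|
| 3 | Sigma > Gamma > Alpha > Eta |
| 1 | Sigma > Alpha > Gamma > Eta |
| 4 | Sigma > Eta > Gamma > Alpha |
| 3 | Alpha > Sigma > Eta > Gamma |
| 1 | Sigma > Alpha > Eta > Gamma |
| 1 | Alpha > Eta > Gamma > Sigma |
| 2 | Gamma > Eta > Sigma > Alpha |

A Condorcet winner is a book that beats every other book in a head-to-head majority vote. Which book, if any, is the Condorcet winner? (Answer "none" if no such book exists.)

Pairwise majorities:
Gamma vs Sigma: 1+2 = 3 for Gamma, 12 for Sigma — Sigma by 12–3.
Gamma vs Eta: 6 to 9, Eta.
Gamma vs Alpha: 3+4+2 = 9 for Gamma, 6 for Alpha — Gamma by 9–6.
Sigma vs Eta: Sigma is ranked higher on 3+1+4+3+1 = 12 ballots, Eta on 3. Sigma wins 12–3.
Sigma vs Alpha: Sigma preferred on 3+1+4+1+2 = 11 ballots; Sigma wins 11–4.
Eta vs Alpha: 4+2 = 6 for Eta, 9 for Alpha — Alpha by 9–6.
Sigma wins every pairwise contest, so Sigma is the Condorcet winner.

Sigma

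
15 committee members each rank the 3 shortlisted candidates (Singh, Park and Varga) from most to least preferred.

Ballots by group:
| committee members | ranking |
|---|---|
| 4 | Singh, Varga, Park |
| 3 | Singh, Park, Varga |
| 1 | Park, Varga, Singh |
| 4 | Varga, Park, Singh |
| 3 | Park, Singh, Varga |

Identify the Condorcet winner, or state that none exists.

Pairwise majorities:
Singh vs Park: Park wins 8–7.
Singh vs Varga: Singh, 10–5.
Park vs Varga: Varga wins 8–7.
Each candidate drops at least one matchup (Singh loses to Park; Park loses to Varga; Varga loses to Singh); the cycle Singh → Varga → Park → Singh rules out a Condorcet winner.

none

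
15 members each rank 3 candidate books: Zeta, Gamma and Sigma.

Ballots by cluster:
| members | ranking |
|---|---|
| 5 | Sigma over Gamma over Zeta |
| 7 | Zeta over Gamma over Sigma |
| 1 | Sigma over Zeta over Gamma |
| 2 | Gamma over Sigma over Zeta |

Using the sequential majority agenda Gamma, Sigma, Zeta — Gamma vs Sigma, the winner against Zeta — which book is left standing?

Zeta

Round 1: Gamma vs Sigma — 9–6, Gamma advances.
Round 2: Gamma vs Zeta — 7–8, Zeta advances.
The agenda winner is Zeta.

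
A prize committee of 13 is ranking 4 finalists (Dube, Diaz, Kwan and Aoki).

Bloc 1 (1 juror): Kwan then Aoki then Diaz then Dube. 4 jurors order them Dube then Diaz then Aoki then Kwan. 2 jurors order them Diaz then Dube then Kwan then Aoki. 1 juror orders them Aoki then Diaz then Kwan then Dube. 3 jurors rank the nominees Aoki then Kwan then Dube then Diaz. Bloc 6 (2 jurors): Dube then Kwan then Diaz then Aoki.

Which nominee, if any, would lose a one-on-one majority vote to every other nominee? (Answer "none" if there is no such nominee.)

Kwan

Pairwise majorities:
Dube–Diaz: Dube 9–4.
Dube vs Kwan: Dube wins 8–5.
Dube vs Aoki: Dube wins 8–5.
Diaz vs Kwan: Diaz is ranked higher on 4+2+1 = 7 ballots, Kwan on 6. Diaz wins 7–6.
Diaz–Aoki: Diaz 8–5.
Kwan vs Aoki: 1+2+2 = 5 for Kwan, 8 for Aoki — Aoki by 8–5.
Only Kwan has no wins; Kwan is the Condorcet loser.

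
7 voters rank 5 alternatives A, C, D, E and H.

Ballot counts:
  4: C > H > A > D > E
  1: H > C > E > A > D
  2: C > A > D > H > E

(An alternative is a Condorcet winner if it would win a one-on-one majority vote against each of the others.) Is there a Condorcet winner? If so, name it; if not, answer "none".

Head-to-head results (7 voters):
A–C: C 7–0.
A vs D: A wins 7–0.
A–E: A 6–1.
A–H: H 5–2.
C–D: C 7–0.
C vs E: C, 7–0.
C vs H: C, 6–1.
D vs E: D wins 6–1.
D vs H: H, 5–2.
E vs H: H wins 7–0.
C beats each of A, D, E, H — C is the Condorcet winner.

C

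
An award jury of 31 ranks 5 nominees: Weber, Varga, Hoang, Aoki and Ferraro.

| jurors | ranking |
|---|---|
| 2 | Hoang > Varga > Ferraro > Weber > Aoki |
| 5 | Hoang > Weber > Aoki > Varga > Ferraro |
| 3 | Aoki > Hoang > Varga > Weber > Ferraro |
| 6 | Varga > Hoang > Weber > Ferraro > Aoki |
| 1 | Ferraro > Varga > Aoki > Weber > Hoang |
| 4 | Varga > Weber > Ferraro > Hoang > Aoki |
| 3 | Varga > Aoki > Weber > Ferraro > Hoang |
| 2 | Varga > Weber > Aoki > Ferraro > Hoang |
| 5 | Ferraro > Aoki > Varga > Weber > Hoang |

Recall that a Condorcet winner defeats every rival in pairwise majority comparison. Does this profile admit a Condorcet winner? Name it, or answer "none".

Pairwise majorities:
Weber vs Varga: Weber is ranked higher on 5 ballots, Varga on 26. Varga wins 26–5.
Weber vs Hoang: Hoang wins 16–15.
Weber vs Aoki: 19 to 12, Weber.
Weber vs Ferraro: Weber preferred on 5+3+6+4+3+2 = 23 ballots; Weber wins 23–8.
Varga vs Hoang: Varga, 21–10.
Varga vs Aoki: Varga preferred on 2+6+1+4+3+2 = 18 ballots; Varga wins 18–13.
Varga vs Ferraro: Varga, 25–6.
Hoang vs Aoki: 2+5+6+4 = 17 for Hoang, 14 for Aoki — Hoang by 17–14.
Hoang vs Ferraro: 2+5+3+6 = 16 for Hoang, 15 for Ferraro — Hoang by 16–15.
Aoki–Ferraro: Ferraro 18–13.
Varga wins every pairwise contest, so Varga is the Condorcet winner.

Varga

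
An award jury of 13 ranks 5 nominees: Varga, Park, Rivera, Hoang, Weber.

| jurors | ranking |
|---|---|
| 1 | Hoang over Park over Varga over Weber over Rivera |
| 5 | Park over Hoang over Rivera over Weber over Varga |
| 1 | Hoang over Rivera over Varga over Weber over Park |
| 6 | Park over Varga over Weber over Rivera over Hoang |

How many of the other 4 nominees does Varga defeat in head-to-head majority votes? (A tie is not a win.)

2

Varga against each rival (13 jurors):
Varga vs Park: Varga preferred on 1 ballot; Park wins 12–1.
Varga–Rivera: Varga 7–6.
Varga vs Hoang: 6 for Varga, 7 for Hoang — Hoang by 7–6.
Varga vs Weber: 8 to 5, Varga.
Varga beats Rivera, Weber; loses to Park, Hoang — 2 pairwise wins.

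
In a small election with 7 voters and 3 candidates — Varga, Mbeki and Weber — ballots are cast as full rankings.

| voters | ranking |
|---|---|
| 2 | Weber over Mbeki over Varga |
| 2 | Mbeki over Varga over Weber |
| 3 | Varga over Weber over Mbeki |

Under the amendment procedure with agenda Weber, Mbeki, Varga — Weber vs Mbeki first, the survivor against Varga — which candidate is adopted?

Round 1: Weber vs Mbeki — 5–2, Weber advances.
Round 2: Weber vs Varga — 2–5, Varga advances.
Varga survives the agenda.

Varga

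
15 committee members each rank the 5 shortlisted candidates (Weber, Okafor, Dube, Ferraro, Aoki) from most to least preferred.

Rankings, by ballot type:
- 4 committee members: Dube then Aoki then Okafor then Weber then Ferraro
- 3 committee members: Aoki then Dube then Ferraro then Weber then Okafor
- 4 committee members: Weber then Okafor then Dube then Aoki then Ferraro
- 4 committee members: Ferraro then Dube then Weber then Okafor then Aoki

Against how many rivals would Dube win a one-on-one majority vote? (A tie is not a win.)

Dube against each rival (15 committee members):
Dube vs Weber: Dube wins 11–4.
Dube vs Okafor: Dube is ranked higher on 4+3+4 = 11 ballots, Okafor on 4. Dube wins 11–4.
Dube vs Ferraro: Dube wins 11–4.
Dube vs Aoki: Dube is ranked higher on 4+4+4 = 12 ballots, Aoki on 3. Dube wins 12–3.
Dube beats Weber, Okafor, Ferraro, Aoki — 4 pairwise wins.

4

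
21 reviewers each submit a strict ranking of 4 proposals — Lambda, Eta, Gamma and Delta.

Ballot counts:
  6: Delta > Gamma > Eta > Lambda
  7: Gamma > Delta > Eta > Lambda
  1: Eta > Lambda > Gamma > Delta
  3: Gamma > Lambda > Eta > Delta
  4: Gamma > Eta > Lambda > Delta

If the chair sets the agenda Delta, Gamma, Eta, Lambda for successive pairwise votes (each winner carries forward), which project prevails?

Round 1: Delta vs Gamma — 6–15, Gamma advances.
Round 2: Gamma vs Eta — 20–1, Gamma advances.
Round 3: Gamma vs Lambda — 20–1, Gamma advances.
The agenda winner is Gamma.

Gamma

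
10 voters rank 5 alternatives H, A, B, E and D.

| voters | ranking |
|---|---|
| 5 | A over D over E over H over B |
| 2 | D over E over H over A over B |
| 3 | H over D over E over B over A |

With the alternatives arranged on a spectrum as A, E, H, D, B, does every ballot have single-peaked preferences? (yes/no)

no

Axis positions: A=1, E=2, H=3, D=4, B=5.
Group 1: ranking walks positions 1-4-2-3-5; D is ranked above E even though E lies between D and the peak A on the axis — preferences dip and rise again. Not single-peaked.
Group 2: ranking walks positions 4-2-3-1-5; E is ranked above H even though H lies between E and the peak D on the axis — preferences dip and rise again. Not single-peaked.
Group 3 (peak H at position 3): ranking walks positions 3-4-2-5-1, expanding outward from the peak — single-peaked.
Group 1 violates single-peakedness, so the profile is not single-peaked on this axis.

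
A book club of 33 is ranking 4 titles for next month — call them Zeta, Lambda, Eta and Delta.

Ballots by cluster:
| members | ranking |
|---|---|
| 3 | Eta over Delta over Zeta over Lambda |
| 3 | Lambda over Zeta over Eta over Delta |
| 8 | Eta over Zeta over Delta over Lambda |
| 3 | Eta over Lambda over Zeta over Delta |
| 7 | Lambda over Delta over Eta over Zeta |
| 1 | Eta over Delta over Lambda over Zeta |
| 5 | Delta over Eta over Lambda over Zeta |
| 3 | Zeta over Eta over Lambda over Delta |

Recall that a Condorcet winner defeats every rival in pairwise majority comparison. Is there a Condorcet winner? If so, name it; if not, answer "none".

Eta

Pairwise majorities:
Zeta vs Lambda: 14 to 19, Lambda.
Zeta vs Eta: Eta, 27–6.
Zeta vs Delta: 17 to 16, Zeta.
Lambda vs Eta: Lambda is ranked higher on 3+7 = 10 ballots, Eta on 23. Eta wins 23–10.
Lambda vs Delta: Lambda is ranked higher on 3+3+7+3 = 16 ballots, Delta on 17. Delta wins 17–16.
Eta–Delta: Eta 21–12.
Eta wins every pairwise contest, so Eta is the Condorcet winner.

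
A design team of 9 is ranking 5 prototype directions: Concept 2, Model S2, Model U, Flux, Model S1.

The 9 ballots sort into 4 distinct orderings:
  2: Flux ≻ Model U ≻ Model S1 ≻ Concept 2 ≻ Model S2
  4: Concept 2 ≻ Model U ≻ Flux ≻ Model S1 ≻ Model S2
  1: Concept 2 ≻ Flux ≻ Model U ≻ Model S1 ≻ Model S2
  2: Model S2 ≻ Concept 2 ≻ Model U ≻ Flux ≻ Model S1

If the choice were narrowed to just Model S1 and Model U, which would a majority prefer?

Model U

No ballot ranks Model S1 above Model U: 0.
Ballots ranking Model U above Model S1: 9 − 0 = 9.
Model U wins the head-to-head 9–0.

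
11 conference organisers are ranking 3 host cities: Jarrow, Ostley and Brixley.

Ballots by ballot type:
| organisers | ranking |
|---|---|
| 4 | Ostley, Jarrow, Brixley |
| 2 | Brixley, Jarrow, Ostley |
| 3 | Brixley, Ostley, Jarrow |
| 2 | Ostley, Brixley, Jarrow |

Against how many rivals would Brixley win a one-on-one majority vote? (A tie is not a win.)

Brixley against each rival (11 organisers):
Brixley vs Jarrow: Brixley wins 7–4.
Brixley vs Ostley: 2+3 = 5 for Brixley, 6 for Ostley — Ostley by 6–5.
Brixley beats Jarrow; loses to Ostley — 1 pairwise win.

1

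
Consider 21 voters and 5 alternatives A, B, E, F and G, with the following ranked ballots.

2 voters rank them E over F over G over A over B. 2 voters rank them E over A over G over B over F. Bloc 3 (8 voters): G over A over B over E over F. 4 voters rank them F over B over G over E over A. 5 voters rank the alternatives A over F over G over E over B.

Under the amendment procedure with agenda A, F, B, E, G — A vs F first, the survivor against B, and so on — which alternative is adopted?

G

Round 1: A vs F — 15–6, A advances.
Round 2: A vs B — 17–4, A advances.
Round 3: A vs E — 13–8, A advances.
Round 4: A vs G — 7–14, G advances.
G survives the agenda.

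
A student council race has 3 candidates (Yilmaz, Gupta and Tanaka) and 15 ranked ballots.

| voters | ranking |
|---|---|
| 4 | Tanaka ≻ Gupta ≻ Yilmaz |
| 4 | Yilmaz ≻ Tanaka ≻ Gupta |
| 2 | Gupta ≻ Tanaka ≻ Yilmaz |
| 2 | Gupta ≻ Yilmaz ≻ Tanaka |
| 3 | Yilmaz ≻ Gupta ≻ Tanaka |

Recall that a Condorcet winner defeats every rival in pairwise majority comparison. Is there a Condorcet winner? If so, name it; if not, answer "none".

none

Pairwise majorities:
Yilmaz vs Gupta: Gupta, 8–7.
Yilmaz vs Tanaka: Yilmaz is ranked higher on 4+2+3 = 9 ballots, Tanaka on 6. Yilmaz wins 9–6.
Gupta vs Tanaka: 7 to 8, Tanaka.
Each candidate drops at least one matchup (Yilmaz loses to Gupta; Gupta loses to Tanaka; Tanaka loses to Yilmaz); the cycle Yilmaz → Tanaka → Gupta → Yilmaz rules out a Condorcet winner.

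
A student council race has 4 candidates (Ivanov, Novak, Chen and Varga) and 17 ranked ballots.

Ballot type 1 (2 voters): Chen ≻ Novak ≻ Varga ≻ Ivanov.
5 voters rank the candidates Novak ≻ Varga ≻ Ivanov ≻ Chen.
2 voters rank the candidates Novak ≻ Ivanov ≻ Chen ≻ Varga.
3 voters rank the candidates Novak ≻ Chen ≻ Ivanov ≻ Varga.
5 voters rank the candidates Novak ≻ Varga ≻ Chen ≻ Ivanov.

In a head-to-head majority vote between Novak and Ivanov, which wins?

Novak

Ballots ranking Novak above Ivanov: 2 + 5 + 2 + 3 + 5 = 17.
Ballots ranking Ivanov above Novak: 17 − 17 = 0.
Novak wins the head-to-head 17–0.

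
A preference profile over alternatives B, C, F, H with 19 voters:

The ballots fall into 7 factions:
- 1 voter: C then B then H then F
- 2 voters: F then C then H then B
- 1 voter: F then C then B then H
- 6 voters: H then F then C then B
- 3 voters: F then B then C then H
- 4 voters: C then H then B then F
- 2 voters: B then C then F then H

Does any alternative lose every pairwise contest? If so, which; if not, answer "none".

B

Head-to-head results (19 voters):
B–C: C 14–5.
B vs F: B preferred on 1+4+2 = 7 ballots; F wins 12–7.
B vs H: H, 12–7.
C vs F: C preferred on 1+4+2 = 7 ballots; F wins 12–7.
C vs H: 13 to 6, C.
F vs H: H wins 11–8.
B is beaten in every head-to-head and is the Condorcet loser.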